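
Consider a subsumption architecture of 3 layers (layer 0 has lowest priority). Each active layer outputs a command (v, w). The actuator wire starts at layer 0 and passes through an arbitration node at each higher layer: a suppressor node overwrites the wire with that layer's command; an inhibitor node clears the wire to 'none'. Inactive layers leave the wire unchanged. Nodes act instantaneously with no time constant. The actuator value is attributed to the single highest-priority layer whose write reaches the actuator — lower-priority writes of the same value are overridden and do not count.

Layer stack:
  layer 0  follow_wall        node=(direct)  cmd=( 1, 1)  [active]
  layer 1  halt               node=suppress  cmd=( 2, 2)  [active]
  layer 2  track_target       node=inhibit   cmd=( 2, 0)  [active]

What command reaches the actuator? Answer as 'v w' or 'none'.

[0] follow_wall on; wire := (1, 1)
[1] halt on (suppress); wire := (2, 2)
[2] track_target on (inhibit); wire := none
output none

none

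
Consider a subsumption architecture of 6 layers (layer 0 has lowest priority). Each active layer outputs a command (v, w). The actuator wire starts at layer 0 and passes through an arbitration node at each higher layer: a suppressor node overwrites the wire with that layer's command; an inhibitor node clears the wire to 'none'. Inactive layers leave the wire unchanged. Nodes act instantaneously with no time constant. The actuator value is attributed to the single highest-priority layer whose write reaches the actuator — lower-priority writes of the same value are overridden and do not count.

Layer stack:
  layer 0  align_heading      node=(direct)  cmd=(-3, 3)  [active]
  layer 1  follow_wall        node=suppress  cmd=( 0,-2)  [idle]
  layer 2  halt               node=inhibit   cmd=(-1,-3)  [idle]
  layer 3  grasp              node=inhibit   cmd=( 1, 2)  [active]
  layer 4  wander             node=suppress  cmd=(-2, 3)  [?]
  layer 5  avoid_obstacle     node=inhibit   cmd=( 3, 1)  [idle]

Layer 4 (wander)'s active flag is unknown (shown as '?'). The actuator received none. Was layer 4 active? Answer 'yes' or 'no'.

no

If layer 4 is active=yes:
  actuator would be (-2, 3)
If layer 4 is active=no:
  actuator would be none
Observed none, so layer 4 was idle.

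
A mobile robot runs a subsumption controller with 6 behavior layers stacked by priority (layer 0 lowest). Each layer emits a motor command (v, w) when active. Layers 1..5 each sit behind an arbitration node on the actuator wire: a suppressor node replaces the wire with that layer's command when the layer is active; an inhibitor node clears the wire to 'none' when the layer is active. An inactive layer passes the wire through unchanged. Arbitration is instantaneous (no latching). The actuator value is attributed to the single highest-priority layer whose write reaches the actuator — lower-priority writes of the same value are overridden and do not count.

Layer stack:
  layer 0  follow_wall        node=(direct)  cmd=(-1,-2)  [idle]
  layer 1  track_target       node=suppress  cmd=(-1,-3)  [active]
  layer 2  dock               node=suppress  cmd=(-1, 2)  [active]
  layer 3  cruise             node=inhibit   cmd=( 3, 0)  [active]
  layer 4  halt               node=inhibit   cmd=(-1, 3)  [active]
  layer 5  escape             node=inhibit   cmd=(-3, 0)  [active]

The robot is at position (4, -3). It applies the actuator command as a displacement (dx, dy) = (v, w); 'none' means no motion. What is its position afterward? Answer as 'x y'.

4 -3

layer 0 (follow_wall) idle — none
layer 1 (track_target) active — suppresses: (-1, -3)
layer 2 (dock) active — suppresses: (-1, 2)
layer 3 (cruise) active — inhibits: none
layer 4 (halt) active — inhibits: none
layer 5 (escape) active — inhibits: none
→ actuator none
position: (4, -3) + none = (4, -3)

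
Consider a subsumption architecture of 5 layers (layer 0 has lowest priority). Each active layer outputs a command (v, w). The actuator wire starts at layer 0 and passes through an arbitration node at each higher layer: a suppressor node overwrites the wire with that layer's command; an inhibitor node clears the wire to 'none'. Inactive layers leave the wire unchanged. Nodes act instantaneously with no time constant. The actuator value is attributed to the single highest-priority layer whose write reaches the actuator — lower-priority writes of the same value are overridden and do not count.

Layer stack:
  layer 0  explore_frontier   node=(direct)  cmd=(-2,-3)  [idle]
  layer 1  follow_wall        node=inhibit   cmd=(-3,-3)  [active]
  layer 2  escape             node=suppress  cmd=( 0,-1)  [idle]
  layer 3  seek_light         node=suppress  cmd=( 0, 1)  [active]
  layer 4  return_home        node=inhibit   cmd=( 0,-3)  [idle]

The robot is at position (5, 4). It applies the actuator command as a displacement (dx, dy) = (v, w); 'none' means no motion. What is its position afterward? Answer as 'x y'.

5 5

[0] explore_frontier off; wire := none
[1] follow_wall on (inhibit); wire := none
[2] escape off; pass none
[3] seek_light on (suppress); wire := (0, 1)
[4] return_home off; pass (0, 1)
output (0, 1)
position: (5, 4) + (0, 1) = (5, 5)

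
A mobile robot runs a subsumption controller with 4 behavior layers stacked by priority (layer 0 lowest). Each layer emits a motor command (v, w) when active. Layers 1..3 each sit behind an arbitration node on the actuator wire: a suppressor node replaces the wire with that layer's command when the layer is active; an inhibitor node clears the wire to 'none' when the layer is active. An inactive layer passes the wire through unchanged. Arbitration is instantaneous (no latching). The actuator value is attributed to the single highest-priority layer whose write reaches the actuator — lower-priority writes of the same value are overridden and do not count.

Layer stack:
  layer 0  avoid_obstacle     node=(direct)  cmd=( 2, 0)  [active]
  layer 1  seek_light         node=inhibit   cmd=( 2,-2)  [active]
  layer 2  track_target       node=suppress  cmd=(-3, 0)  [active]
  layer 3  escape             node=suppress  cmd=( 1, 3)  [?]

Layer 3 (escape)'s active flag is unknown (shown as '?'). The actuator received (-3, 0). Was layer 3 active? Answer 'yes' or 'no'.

no

If layer 3 is active=yes:
  actuator would be (1, 3)
If layer 3 is active=no:
  actuator would be (-3, 0)
Observed (-3, 0), so layer 3 was idle.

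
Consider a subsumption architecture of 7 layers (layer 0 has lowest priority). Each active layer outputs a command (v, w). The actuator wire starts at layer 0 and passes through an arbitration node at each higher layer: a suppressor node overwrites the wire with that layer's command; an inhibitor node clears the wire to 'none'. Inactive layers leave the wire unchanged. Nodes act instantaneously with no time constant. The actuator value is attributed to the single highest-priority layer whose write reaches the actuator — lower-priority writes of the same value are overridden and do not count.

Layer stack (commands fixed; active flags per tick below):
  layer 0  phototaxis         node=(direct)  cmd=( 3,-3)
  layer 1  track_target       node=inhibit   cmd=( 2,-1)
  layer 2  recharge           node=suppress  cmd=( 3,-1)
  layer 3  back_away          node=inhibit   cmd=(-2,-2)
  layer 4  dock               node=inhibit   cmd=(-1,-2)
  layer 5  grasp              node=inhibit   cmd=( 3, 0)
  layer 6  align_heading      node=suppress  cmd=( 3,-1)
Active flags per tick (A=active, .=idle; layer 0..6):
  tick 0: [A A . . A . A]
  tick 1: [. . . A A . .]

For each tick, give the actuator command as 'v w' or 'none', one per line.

tick 0:
  layer 0 (phototaxis) active — direct: (3, -3)
  layer 1 (track_target) active — inhibits: none
  layer 2 (recharge) idle — unchanged: none
  layer 3 (back_away) idle — unchanged: none
  layer 4 (dock) active — inhibits: none
  layer 5 (grasp) idle — unchanged: none
  layer 6 (align_heading) active — suppresses: (3, -1)
  → actuator (3, -1)
tick 1:
  layer 0 (phototaxis) idle — none
  layer 1 (track_target) idle — unchanged: none
  layer 2 (recharge) idle — unchanged: none
  layer 3 (back_away) active — inhibits: none
  layer 4 (dock) active — inhibits: none
  layer 5 (grasp) idle — unchanged: none
  layer 6 (align_heading) idle — unchanged: none
  → actuator none

3 -1
none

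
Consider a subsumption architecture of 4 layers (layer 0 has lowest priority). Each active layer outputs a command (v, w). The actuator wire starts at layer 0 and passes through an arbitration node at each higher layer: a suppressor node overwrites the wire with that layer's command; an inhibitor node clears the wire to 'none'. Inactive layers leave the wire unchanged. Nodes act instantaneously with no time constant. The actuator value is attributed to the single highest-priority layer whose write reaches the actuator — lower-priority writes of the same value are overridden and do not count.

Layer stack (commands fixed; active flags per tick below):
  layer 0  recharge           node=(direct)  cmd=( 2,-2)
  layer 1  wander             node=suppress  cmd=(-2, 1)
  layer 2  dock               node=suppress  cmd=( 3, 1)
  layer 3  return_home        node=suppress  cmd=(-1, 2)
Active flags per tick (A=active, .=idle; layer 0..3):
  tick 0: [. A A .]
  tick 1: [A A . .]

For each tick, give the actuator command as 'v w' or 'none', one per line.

tick 0:
  [0] recharge off; wire := none
  [1] wander on (suppress); wire := (-2, 1)
  [2] dock on (suppress); wire := (3, 1)
  [3] return_home off; pass (3, 1)
  output (3, 1)
tick 1:
  [0] recharge on; wire := (2, -2)
  [1] wander on (suppress); wire := (-2, 1)
  [2] dock off; pass (-2, 1)
  [3] return_home off; pass (-2, 1)
  output (-2, 1)

3 1
-2 1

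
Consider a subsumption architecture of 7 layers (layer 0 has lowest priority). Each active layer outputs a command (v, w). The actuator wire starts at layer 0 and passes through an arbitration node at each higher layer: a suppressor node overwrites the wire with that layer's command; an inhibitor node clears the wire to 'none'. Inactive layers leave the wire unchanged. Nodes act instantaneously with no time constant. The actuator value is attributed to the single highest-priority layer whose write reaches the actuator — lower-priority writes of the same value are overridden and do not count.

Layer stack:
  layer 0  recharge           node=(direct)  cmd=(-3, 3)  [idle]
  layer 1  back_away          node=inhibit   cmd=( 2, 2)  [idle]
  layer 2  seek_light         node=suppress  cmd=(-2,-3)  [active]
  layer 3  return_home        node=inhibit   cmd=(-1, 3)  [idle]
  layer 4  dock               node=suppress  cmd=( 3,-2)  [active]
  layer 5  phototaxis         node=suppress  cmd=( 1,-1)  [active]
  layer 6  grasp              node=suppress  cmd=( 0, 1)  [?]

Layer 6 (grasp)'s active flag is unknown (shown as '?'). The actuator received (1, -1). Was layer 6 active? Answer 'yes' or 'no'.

If layer 6 is active=yes:
  actuator would be (0, 1)
If layer 6 is active=no:
  actuator would be (1, -1)
Observed (1, -1), so layer 6 was idle.

no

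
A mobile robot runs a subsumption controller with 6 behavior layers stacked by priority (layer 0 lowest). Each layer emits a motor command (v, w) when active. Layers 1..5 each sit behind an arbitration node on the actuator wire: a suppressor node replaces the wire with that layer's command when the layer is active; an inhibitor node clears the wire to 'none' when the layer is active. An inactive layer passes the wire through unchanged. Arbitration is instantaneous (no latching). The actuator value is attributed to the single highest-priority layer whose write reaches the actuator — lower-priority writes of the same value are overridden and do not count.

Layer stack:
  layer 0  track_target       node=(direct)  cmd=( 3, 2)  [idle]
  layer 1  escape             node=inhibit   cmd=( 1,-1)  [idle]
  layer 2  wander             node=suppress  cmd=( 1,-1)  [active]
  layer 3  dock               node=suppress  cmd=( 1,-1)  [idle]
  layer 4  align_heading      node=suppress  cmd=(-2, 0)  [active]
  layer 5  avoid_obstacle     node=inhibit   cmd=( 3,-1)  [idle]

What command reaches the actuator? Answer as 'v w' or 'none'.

layer 0 (track_target) idle — none
layer 1 (escape) idle — unchanged: none
layer 2 (wander) active — suppresses: (1, -1)
layer 3 (dock) idle — unchanged: (1, -1)
layer 4 (align_heading) active — suppresses: (-2, 0)
layer 5 (avoid_obstacle) idle — unchanged: (-2, 0)
→ actuator (-2, 0)

-2 0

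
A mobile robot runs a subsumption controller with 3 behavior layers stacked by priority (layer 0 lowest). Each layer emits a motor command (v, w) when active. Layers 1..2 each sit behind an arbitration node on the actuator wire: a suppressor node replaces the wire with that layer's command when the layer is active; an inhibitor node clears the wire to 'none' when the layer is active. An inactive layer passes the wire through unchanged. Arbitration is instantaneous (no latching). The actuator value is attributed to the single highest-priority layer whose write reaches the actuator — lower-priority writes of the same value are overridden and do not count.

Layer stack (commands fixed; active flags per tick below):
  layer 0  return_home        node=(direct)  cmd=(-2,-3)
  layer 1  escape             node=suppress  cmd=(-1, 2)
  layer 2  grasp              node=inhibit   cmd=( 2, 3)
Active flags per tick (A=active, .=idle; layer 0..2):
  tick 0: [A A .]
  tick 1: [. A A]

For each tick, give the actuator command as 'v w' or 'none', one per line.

tick 0:
  [0] return_home on; wire := (-2, -3)
  [1] escape on (suppress); wire := (-1, 2)
  [2] grasp off; pass (-1, 2)
  output (-1, 2)
tick 1:
  [0] return_home off; wire := none
  [1] escape on (suppress); wire := (-1, 2)
  [2] grasp on (inhibit); wire := none
  output none

-1 2
none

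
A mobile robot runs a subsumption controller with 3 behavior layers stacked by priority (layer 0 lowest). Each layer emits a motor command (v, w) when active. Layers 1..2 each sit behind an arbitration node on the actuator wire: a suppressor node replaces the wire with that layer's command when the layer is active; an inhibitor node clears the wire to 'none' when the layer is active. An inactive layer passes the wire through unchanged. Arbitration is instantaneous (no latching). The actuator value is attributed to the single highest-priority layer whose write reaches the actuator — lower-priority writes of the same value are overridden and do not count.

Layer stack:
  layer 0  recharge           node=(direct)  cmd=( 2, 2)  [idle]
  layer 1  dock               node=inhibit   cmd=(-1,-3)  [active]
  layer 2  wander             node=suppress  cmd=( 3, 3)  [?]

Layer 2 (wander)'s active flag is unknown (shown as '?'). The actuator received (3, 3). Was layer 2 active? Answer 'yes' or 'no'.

yes

If layer 2 is active=yes:
  actuator would be (3, 3)
If layer 2 is active=no:
  actuator would be none
Observed (3, 3), so layer 2 was active.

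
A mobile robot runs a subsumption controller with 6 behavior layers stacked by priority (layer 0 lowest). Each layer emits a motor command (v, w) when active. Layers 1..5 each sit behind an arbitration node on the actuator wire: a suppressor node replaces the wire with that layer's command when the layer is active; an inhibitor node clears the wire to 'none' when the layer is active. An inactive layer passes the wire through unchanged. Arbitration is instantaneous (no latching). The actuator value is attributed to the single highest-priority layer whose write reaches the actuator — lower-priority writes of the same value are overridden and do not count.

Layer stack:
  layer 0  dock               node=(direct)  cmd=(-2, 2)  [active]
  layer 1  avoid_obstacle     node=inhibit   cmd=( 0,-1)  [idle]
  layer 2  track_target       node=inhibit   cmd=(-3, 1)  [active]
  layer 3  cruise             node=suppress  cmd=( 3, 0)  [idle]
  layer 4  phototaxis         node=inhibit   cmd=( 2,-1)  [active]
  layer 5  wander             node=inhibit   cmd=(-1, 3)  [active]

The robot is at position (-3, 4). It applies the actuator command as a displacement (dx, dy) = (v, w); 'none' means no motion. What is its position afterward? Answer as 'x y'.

-3 4

[0] dock on; wire := (-2, 2)
[1] avoid_obstacle off; pass (-2, 2)
[2] track_target on (inhibit); wire := none
[3] cruise off; pass none
[4] phototaxis on (inhibit); wire := none
[5] wander on (inhibit); wire := none
output none
position: (-3, 4) + none = (-3, 4)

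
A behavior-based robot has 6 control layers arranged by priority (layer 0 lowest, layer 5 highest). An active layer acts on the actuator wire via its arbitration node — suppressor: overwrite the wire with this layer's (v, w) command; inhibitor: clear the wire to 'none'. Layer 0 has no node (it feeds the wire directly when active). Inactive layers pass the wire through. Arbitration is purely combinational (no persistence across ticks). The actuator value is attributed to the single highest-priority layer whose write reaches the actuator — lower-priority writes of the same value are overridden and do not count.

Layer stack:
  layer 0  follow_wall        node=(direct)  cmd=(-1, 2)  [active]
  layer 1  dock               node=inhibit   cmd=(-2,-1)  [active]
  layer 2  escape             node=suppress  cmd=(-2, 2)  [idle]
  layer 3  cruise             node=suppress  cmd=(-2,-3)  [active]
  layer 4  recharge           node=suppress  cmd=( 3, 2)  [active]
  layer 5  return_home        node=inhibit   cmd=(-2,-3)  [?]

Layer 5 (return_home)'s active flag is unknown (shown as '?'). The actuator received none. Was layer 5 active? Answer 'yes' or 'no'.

If layer 5 is active=yes:
  actuator would be none
If layer 5 is active=no:
  actuator would be (3, 2)
Observed none, so layer 5 was active.

yes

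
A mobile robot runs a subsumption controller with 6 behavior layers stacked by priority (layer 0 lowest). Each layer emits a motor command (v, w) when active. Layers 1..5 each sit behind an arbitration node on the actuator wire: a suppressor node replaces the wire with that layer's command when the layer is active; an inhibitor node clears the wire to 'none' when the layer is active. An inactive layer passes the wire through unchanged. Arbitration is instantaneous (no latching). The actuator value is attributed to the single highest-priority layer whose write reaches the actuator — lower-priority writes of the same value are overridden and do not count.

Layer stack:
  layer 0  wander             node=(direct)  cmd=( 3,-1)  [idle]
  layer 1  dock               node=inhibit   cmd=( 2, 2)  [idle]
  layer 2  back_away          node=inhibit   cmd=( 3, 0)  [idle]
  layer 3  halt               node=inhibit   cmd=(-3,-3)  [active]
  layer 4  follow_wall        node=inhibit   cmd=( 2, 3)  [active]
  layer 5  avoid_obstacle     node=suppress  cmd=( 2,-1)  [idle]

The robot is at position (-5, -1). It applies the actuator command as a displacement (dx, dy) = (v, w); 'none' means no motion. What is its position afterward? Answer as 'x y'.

layer 0 (wander) idle — none
layer 1 (dock) idle — unchanged: none
layer 2 (back_away) idle — unchanged: none
layer 3 (halt) active — inhibits: none
layer 4 (follow_wall) active — inhibits: none
layer 5 (avoid_obstacle) idle — unchanged: none
→ actuator none
position: (-5, -1) + none = (-5, -1)

-5 -1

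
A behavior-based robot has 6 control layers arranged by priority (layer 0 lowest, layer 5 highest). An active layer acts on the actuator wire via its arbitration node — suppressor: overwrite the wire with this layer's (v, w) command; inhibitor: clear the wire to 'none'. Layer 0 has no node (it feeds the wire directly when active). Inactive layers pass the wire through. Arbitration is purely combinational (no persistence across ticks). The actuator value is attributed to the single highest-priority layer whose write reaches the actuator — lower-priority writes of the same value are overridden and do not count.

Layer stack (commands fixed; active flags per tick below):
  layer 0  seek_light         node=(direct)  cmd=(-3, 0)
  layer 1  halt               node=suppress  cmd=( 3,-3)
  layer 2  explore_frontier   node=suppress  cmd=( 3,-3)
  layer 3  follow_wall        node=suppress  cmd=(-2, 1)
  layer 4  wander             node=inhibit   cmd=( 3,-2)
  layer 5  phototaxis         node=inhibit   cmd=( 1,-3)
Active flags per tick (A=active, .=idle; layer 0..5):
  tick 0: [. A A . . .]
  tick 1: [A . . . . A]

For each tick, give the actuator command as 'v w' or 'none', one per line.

tick 0:
  layer 0 (seek_light) idle — none
  layer 1 (halt) active — suppresses: (3, -3)
  layer 2 (explore_frontier) active — suppresses: (3, -3)
  layer 3 (follow_wall) idle — unchanged: (3, -3)
  layer 4 (wander) idle — unchanged: (3, -3)
  layer 5 (phototaxis) idle — unchanged: (3, -3)
  → actuator (3, -3)
tick 1:
  layer 0 (seek_light) active — direct: (-3, 0)
  layer 1 (halt) idle — unchanged: (-3, 0)
  layer 2 (explore_frontier) idle — unchanged: (-3, 0)
  layer 3 (follow_wall) idle — unchanged: (-3, 0)
  layer 4 (wander) idle — unchanged: (-3, 0)
  layer 5 (phototaxis) active — inhibits: none
  → actuator none

3 -3
none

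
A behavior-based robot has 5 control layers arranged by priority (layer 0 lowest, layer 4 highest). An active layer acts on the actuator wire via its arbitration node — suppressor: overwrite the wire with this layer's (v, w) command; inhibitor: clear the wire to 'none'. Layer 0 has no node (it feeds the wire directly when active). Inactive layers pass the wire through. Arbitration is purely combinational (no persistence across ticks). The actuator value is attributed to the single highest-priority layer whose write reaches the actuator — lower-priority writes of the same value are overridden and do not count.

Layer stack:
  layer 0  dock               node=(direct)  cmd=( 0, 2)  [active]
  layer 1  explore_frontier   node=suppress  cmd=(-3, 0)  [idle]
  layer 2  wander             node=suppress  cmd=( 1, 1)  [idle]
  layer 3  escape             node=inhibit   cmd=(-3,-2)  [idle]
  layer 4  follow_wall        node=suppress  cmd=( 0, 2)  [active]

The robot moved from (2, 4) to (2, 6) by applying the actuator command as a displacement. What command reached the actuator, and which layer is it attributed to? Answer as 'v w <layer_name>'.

0 2 follow_wall

displacement = (2, 6) − (2, 4) = (0, 2)
[0] dock on; wire := (0, 2)
[1] explore_frontier off; pass (0, 2)
[2] wander off; pass (0, 2)
[3] escape off; pass (0, 2)
[4] follow_wall on (suppress); wire := (0, 2)
output (0, 2) — from layer 4 (follow_wall)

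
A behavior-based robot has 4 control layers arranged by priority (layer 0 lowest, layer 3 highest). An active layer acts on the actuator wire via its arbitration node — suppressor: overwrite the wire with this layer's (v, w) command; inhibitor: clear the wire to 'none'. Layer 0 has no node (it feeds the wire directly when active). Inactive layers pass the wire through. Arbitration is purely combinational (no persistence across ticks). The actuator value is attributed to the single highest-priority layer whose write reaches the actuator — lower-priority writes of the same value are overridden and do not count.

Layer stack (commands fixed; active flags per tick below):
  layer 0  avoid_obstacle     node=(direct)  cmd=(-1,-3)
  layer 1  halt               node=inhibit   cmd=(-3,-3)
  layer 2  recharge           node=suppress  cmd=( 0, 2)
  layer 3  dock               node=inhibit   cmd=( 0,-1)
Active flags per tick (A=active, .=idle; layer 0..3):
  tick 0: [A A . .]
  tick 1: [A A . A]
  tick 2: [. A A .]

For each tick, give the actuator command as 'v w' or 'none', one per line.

tick 0:
  layer 0 (avoid_obstacle) active — direct: (-1, -3)
  layer 1 (halt) active — inhibits: none
  layer 2 (recharge) idle — unchanged: none
  layer 3 (dock) idle — unchanged: none
  → actuator none
tick 1:
  layer 0 (avoid_obstacle) active — direct: (-1, -3)
  layer 1 (halt) active — inhibits: none
  layer 2 (recharge) idle — unchanged: none
  layer 3 (dock) active — inhibits: none
  → actuator none
tick 2:
  layer 0 (avoid_obstacle) idle — none
  layer 1 (halt) active — inhibits: none
  layer 2 (recharge) active — suppresses: (0, 2)
  layer 3 (dock) idle — unchanged: (0, 2)
  → actuator (0, 2)

none
none
0 2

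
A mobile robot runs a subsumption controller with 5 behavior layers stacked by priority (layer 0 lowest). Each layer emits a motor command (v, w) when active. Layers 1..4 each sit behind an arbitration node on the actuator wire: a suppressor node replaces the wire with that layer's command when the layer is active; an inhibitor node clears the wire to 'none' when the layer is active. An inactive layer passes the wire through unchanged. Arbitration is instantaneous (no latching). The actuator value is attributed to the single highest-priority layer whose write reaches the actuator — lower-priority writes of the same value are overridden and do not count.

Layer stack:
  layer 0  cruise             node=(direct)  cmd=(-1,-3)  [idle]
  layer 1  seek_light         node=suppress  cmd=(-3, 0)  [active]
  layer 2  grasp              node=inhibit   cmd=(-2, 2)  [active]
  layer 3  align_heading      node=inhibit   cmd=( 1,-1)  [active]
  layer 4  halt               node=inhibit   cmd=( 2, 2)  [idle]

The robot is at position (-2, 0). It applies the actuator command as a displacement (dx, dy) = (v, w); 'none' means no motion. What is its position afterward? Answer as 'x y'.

-2 0

L0 cruise: idle → wire = none
L1 seek_light: active, suppressor → wire = (-3, 0)
L2 grasp: active, inhibitor → wire = none
L3 align_heading: active, inhibitor → wire = none
L4 halt: idle → wire stays none
actuator = none
position: (-2, 0) + none = (-2, 0)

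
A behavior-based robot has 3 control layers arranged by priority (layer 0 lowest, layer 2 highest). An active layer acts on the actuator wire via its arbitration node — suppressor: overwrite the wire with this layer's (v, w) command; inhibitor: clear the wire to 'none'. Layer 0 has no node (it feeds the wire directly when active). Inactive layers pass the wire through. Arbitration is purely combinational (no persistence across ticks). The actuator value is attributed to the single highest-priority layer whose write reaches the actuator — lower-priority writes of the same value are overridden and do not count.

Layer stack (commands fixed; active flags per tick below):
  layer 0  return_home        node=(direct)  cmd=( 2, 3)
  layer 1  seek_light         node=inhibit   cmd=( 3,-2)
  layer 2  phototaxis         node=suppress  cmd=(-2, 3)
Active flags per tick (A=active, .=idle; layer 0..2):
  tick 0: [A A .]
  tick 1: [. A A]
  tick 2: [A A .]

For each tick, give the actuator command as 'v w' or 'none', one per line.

none
-2 3
none

tick 0:
  L0 return_home: active, feeds wire = (2, 3)
  L1 seek_light: active, inhibitor → wire = none
  L2 phototaxis: idle → wire stays none
  actuator = none
tick 1:
  L0 return_home: idle → wire = none
  L1 seek_light: active, inhibitor → wire = none
  L2 phototaxis: active, suppressor → wire = (-2, 3)
  actuator = (-2, 3)
tick 2:
  L0 return_home: active, feeds wire = (2, 3)
  L1 seek_light: active, inhibitor → wire = none
  L2 phototaxis: idle → wire stays none
  actuator = none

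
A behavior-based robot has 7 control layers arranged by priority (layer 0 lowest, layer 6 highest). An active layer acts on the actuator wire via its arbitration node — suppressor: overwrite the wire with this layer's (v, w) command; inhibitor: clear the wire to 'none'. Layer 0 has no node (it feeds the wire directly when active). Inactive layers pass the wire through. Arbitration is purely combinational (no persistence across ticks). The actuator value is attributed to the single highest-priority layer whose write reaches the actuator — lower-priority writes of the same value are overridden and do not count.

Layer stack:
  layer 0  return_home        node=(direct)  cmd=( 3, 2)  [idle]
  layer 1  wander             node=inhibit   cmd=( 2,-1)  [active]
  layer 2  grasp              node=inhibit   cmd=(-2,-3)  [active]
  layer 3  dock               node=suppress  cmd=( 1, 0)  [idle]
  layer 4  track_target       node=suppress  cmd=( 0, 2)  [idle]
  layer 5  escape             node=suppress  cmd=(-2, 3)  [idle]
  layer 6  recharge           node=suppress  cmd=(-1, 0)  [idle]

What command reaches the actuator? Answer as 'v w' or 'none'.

layer 0 (return_home) idle — none
layer 1 (wander) active — inhibits: none
layer 2 (grasp) active — inhibits: none
layer 3 (dock) idle — unchanged: none
layer 4 (track_target) idle — unchanged: none
layer 5 (escape) idle — unchanged: none
layer 6 (recharge) idle — unchanged: none
→ actuator none

none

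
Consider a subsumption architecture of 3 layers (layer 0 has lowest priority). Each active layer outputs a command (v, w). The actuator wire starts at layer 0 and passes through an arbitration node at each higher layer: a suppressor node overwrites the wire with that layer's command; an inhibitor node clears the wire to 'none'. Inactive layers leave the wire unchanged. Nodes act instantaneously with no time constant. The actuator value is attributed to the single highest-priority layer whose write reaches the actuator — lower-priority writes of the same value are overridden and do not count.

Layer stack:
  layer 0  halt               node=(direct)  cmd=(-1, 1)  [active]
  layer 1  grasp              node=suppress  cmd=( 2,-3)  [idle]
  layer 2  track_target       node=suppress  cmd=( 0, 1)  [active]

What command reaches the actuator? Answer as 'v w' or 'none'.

0 1

L0 halt: active, feeds wire = (-1, 1)
L1 grasp: idle → wire stays (-1, 1)
L2 track_target: active, suppressor → wire = (0, 1)
actuator = (0, 1)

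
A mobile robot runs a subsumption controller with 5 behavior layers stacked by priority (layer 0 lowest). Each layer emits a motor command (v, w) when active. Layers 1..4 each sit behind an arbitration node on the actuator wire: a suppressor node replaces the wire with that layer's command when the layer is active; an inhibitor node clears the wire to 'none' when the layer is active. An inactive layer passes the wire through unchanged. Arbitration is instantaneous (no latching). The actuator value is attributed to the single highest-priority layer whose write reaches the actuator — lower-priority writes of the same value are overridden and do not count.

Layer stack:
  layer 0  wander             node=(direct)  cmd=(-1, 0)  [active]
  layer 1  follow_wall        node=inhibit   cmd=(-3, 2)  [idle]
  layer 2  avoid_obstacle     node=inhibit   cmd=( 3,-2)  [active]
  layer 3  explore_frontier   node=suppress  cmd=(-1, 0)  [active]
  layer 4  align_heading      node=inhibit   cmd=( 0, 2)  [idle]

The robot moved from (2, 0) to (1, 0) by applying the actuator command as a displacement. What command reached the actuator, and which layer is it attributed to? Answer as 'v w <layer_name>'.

displacement = (1, 0) − (2, 0) = (-1, 0)
[0] wander on; wire := (-1, 0)
[1] follow_wall off; pass (-1, 0)
[2] avoid_obstacle on (inhibit); wire := none
[3] explore_frontier on (suppress); wire := (-1, 0)
[4] align_heading off; pass (-1, 0)
output (-1, 0) — from layer 3 (explore_frontier)

-1 0 explore_frontier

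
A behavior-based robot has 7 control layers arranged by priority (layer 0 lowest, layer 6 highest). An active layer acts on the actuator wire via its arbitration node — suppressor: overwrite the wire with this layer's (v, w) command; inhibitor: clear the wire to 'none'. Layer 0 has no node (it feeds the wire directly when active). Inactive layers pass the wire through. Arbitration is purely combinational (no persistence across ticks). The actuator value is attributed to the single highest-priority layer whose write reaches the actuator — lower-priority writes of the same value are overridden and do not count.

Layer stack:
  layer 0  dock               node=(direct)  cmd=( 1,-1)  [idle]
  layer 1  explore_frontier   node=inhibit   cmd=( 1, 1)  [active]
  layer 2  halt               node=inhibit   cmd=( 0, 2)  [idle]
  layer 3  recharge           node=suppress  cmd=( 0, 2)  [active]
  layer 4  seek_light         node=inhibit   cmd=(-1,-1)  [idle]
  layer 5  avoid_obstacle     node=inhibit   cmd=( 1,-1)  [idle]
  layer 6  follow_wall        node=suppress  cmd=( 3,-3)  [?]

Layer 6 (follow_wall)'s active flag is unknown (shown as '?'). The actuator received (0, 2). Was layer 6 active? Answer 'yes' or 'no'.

no

If layer 6 is active=yes:
  actuator would be (3, -3)
If layer 6 is active=no:
  actuator would be (0, 2)
Observed (0, 2), so layer 6 was idle.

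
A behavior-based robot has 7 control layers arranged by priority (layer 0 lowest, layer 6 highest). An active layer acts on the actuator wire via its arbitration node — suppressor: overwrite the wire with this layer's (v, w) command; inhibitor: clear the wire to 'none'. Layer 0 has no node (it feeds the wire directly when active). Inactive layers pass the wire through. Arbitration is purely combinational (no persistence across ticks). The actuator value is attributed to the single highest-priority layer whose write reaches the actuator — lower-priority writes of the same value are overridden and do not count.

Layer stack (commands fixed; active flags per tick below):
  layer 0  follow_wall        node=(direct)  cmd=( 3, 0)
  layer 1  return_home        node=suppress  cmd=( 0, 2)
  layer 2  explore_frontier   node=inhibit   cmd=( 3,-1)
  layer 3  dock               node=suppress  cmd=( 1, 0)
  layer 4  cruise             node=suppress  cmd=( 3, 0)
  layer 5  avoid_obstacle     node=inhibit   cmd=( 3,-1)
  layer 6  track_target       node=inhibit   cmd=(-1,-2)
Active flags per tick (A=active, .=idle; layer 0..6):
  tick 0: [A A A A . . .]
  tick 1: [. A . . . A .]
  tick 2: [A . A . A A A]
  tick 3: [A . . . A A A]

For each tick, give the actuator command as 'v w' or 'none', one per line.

1 0
none
none
none

tick 0:
  L0 follow_wall: active, feeds wire = (3, 0)
  L1 return_home: active, suppressor → wire = (0, 2)
  L2 explore_frontier: active, inhibitor → wire = none
  L3 dock: active, suppressor → wire = (1, 0)
  L4 cruise: idle → wire stays (1, 0)
  L5 avoid_obstacle: idle → wire stays (1, 0)
  L6 track_target: idle → wire stays (1, 0)
  actuator = (1, 0)
tick 1:
  L0 follow_wall: idle → wire = none
  L1 return_home: active, suppressor → wire = (0, 2)
  L2 explore_frontier: idle → wire stays (0, 2)
  L3 dock: idle → wire stays (0, 2)
  L4 cruise: idle → wire stays (0, 2)
  L5 avoid_obstacle: active, inhibitor → wire = none
  L6 track_target: idle → wire stays none
  actuator = none
tick 2:
  L0 follow_wall: active, feeds wire = (3, 0)
  L1 return_home: idle → wire stays (3, 0)
  L2 explore_frontier: active, inhibitor → wire = none
  L3 dock: idle → wire stays none
  L4 cruise: active, suppressor → wire = (3, 0)
  L5 avoid_obstacle: active, inhibitor → wire = none
  L6 track_target: active, inhibitor → wire = none
  actuator = none
tick 3:
  L0 follow_wall: active, feeds wire = (3, 0)
  L1 return_home: idle → wire stays (3, 0)
  L2 explore_frontier: idle → wire stays (3, 0)
  L3 dock: idle → wire stays (3, 0)
  L4 cruise: active, suppressor → wire = (3, 0)
  L5 avoid_obstacle: active, inhibitor → wire = none
  L6 track_target: active, inhibitor → wire = none
  actuator = none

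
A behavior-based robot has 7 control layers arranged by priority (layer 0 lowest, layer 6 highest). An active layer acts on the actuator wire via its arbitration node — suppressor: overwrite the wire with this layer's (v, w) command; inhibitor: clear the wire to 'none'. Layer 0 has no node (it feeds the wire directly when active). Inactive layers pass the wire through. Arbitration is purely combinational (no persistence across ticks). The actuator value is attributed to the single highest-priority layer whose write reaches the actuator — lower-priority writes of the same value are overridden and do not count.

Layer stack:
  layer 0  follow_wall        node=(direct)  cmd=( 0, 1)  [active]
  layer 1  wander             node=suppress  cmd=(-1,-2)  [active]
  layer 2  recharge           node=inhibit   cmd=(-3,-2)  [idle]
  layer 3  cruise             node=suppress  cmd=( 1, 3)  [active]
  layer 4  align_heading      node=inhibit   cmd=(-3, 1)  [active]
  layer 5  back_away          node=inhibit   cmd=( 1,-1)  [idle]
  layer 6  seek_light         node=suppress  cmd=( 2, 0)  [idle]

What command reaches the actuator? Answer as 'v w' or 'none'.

L0 follow_wall: active, feeds wire = (0, 1)
L1 wander: active, suppressor → wire = (-1, -2)
L2 recharge: idle → wire stays (-1, -2)
L3 cruise: active, suppressor → wire = (1, 3)
L4 align_heading: active, inhibitor → wire = none
L5 back_away: idle → wire stays none
L6 seek_light: idle → wire stays none
actuator = none

none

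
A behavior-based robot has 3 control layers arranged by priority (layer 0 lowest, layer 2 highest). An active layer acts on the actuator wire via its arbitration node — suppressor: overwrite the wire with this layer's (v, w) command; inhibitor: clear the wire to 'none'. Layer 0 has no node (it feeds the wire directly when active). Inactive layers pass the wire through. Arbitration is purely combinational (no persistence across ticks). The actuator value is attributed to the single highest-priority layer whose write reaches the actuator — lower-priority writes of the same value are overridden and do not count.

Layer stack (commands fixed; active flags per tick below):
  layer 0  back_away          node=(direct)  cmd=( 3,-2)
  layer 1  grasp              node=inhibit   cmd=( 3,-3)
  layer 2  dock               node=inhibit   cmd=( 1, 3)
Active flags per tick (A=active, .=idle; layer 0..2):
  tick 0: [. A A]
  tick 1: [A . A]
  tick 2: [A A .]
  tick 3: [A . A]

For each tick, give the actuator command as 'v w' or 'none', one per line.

tick 0:
  L0 back_away: idle → wire = none
  L1 grasp: active, inhibitor → wire = none
  L2 dock: active, inhibitor → wire = none
  actuator = none
tick 1:
  L0 back_away: active, feeds wire = (3, -2)
  L1 grasp: idle → wire stays (3, -2)
  L2 dock: active, inhibitor → wire = none
  actuator = none
tick 2:
  L0 back_away: active, feeds wire = (3, -2)
  L1 grasp: active, inhibitor → wire = none
  L2 dock: idle → wire stays none
  actuator = none
tick 3:
  L0 back_away: active, feeds wire = (3, -2)
  L1 grasp: idle → wire stays (3, -2)
  L2 dock: active, inhibitor → wire = none
  actuator = none

none
none
none
none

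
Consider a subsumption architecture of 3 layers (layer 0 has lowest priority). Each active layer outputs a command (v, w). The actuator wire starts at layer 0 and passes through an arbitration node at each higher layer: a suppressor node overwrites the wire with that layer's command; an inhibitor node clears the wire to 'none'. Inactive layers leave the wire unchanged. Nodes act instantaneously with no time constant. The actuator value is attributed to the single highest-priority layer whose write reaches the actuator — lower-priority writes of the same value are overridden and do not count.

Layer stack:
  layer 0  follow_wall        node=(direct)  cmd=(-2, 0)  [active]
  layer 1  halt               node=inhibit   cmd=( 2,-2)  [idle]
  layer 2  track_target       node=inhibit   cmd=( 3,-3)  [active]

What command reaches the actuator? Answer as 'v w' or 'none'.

none

L0 follow_wall: active, feeds wire = (-2, 0)
L1 halt: idle → wire stays (-2, 0)
L2 track_target: active, inhibitor → wire = none
actuator = none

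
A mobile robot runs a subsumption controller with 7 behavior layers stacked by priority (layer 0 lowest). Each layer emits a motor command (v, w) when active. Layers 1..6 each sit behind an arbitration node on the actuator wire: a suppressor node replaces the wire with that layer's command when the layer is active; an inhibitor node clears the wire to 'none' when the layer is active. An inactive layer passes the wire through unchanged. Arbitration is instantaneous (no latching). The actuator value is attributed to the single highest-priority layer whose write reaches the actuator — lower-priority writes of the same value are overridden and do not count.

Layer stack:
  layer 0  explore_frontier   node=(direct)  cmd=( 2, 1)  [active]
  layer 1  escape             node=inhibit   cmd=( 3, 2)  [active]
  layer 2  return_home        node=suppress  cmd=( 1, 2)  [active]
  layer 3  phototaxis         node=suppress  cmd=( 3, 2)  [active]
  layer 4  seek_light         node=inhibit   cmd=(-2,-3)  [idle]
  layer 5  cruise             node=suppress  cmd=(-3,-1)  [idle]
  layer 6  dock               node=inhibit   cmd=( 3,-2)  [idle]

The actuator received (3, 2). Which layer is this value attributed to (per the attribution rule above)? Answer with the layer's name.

L0 explore_frontier: active, feeds wire = (2, 1)
L1 escape: active, inhibitor → wire = none
L2 return_home: active, suppressor → wire = (1, 2)
L3 phototaxis: active, suppressor → wire = (3, 2)
L4 seek_light: idle → wire stays (3, 2)
L5 cruise: idle → wire stays (3, 2)
L6 dock: idle → wire stays (3, 2)
actuator = (3, 2)
last writer: layer 3 = phototaxis

phototaxis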